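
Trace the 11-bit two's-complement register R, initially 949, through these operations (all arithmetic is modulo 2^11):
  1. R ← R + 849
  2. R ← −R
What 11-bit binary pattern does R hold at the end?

00011111010

Start: R = 949 = 01110110101.
R = 949 + 849 = 1798; wraps to -250 = 11100000110
R = −(-250) = 250 = 00011111010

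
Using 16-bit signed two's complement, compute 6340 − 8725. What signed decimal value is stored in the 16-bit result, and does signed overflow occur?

6340 → 0001100011000100
8725 → 0010001000010101
Subtract via negate-and-add: invert 0010001000010101 + 1 = 1101110111101011 (i.e. -8725).
  0001100011000100
+ 1101110111101011
= 1111011010101111
Result 1111011010101111: MSB = 1 → 63151 − 65536 = -2385.
Addends (after negating the subtrahend) have opposite signs, so signed overflow cannot occur.

-2385; no overflow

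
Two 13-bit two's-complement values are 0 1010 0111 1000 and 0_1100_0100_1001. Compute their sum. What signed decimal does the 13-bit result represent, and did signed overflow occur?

-2367; overflow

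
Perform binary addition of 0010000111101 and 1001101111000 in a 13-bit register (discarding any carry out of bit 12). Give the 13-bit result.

1011110110101

  0010000111101
+ 1001101111000
= 1011110110101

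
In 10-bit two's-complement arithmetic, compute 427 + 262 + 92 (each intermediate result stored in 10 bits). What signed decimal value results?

427 + 262 = 689 → wraps to -335 (1010110001)
-335 + 92 = -243 (1100001101)

-243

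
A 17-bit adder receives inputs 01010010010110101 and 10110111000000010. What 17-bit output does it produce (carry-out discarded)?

  01010010010110101
+ 10110111000000010
= 00001001010110111  (discard carry-out 1)

00001001010110111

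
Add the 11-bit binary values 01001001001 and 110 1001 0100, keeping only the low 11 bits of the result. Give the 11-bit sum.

  01001001001
+ 11010010100
= 00011011101  (discard carry-out 1)

00011011101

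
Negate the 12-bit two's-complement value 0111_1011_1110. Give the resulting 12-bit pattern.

Invert: 100001000001. Add 1: 100001000010.
Check: 011110111110 = 1982, 100001000010 = -1982.

100001000010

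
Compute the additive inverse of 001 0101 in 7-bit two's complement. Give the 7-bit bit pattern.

1101011

Invert: 1101010. Add 1: 1101011.
Check: 0010101 = 21, 1101011 = -21.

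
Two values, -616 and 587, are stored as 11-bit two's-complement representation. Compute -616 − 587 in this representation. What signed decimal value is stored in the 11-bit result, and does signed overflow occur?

-616 → 10110011000
587 → 01001001011
Subtract via negate-and-add: invert 01001001011 + 1 = 10110110101 (i.e. -587).
  10110011000
+ 10110110101
= 01101001101  (discard carry-out 1)
Result 01101001101: MSB = 0 → value 845.
Both addends (after negating the subtrahend) are negative but the stored result is non-negative: signed overflow. The true value -616 − 587 = -1203 lies outside [-1024, 1023].

845; overflow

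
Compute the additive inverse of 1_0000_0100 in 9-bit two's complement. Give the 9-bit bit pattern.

011111100

Invert: 011111011. Add 1: 011111100.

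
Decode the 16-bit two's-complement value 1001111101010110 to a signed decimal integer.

MSB is 1, so the value is negative.
Invert: 0110000010101001. Add 1: 0110000010101010 = 24746. So the value is −24746.

-24746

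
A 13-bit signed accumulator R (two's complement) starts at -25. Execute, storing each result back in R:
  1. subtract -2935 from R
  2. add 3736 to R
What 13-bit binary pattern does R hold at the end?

Start: R = -25 = 1111111100111.
R = -25 − (-2935) = 2910 = 0101101011110
R = 2910 + 3736 = 6646; wraps to -1546 = 1100111110110

1100111110110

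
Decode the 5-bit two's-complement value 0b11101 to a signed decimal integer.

-3

MSB is 1, so the value is negative.
Invert: 00010. Add 1: 00011 = 3. So the value is −3.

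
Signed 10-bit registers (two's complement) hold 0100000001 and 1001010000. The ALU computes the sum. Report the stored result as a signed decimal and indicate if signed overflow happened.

-175; no overflow

0100000001 = 257 (signed)
1001010000 = -432 (signed)
  0100000001
+ 1001010000
= 1101010001
Result 1101010001: MSB = 1 → 849 − 1024 = -175.
Addends have opposite signs, so signed overflow cannot occur.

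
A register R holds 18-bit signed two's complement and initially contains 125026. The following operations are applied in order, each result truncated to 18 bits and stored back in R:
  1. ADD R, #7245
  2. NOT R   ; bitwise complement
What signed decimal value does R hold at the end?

129872

Start: R = 125026 = 011110100001100010.
R = 125026 + 7245 = 132271; wraps to -129873 = 100000010010101111
R = NOT 100000010010101111 = 011111101101010000 = 129872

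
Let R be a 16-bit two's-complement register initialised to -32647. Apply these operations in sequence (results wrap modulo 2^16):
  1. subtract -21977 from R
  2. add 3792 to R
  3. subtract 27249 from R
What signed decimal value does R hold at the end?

31409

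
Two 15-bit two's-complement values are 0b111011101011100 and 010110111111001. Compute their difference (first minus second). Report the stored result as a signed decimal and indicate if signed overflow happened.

0b111011101011100 → 111011101011100 = -2212 (signed)
010110111111001 = 11769 (signed)
Subtract via negate-and-add: invert 010110111111001 + 1 = 101001000000111 (i.e. -11769).
  111011101011100
+ 101001000000111
= 100100101100011  (discard carry-out 1)
Result 100100101100011: MSB = 1 → 18787 − 32768 = -13981.
Both addends (after negating the subtrahend) are negative and so is the stored result: no signed overflow.

-13981; no overflow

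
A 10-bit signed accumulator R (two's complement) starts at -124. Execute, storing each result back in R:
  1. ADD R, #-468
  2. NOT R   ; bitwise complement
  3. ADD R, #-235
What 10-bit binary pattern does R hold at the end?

Start: R = -124 = 1110000100.
R = -124 + (-468) = -592; wraps to 432 = 0110110000
R = NOT 0110110000 = 1001001111 = -433
R = -433 + (-235) = -668; wraps to 356 = 0101100100

0101100100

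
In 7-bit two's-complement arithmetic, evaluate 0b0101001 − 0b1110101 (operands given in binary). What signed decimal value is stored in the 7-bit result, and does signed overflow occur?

52; no overflow

0b0101001 → 0101001 = 41 (signed)
0b1110101 → 1110101 = -11 (signed)
Subtract via negate-and-add: invert 1110101 + 1 = 0001011 (i.e. 11).
  0101001
+ 0001011
= 0110100
Result 0110100: MSB = 0 → value 52.
Both addends (after negating the subtrahend) are non-negative and so is the stored result: no signed overflow.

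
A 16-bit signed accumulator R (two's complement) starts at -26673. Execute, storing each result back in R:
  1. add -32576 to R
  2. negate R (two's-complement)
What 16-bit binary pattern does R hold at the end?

1110011101110001

Start: R = -26673 = 1001011111001111.
R = -26673 + (-32576) = -59249; wraps to 6287 = 0001100010001111
R = −(6287) = -6287 = 1110011101110001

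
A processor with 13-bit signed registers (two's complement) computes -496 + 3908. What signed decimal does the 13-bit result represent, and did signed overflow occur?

-496 → 1111000010000
3908 → 0111101000100
  1111000010000
+ 0111101000100
= 0110101010100  (discard carry-out 1)
Result 0110101010100: MSB = 0 → value 3412.
Addends have opposite signs, so signed overflow cannot occur.

3412; no overflow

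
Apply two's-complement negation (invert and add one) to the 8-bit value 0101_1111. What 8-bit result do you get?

10100001

Invert: 10100000. Add 1: 10100001.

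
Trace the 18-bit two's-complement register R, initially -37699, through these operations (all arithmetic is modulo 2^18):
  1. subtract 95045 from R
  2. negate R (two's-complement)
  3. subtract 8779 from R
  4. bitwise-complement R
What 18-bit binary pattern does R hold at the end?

100001101111000010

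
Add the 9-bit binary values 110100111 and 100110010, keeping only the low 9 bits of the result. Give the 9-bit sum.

011011001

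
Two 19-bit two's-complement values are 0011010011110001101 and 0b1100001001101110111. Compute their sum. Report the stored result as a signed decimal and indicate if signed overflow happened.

-17660; no overflow

0011010011110001101 = 108429 (signed)
0b1100001001101110111 → 1100001001101110111 = -126089 (signed)
  0011010011110001101
+ 1100001001101110111
= 1111011101100000100
Result 1111011101100000100: MSB = 1 → 506628 − 524288 = -17660.
Addends have opposite signs, so signed overflow cannot occur.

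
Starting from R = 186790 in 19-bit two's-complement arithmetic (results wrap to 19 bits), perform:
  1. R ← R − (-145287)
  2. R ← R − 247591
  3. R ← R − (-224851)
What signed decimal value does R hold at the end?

Start: R = 186790 = 0101101100110100110.
R = 186790 − (-145287) = 332077; wraps to -192211 = 1010001000100101101
R = -192211 − 247591 = -439802; wraps to 84486 = 0010100101000000110
R = 84486 − (-224851) = 309337; wraps to -214951 = 1001011100001011001

-214951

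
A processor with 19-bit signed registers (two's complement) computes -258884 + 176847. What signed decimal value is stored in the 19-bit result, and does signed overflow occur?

-82037; no overflow

-258884 → 1000000110010111100
176847 → 0101011001011001111
  1000000110010111100
+ 0101011001011001111
= 1101011111110001011
Result 1101011111110001011: MSB = 1 → 442251 − 524288 = -82037.
Addends have opposite signs, so signed overflow cannot occur.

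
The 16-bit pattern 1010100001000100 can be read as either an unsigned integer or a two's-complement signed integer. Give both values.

unsigned = 43076, signed = -22460

Unsigned: 1010100001000100 = 43076.
Signed: MSB=1 → 43076 − 65536 = -22460.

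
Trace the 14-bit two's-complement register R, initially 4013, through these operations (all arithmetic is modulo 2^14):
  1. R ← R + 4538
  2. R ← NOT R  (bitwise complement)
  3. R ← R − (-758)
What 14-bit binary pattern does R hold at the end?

Start: R = 4013 = 00111110101101.
R = 4013 + 4538 = 8551; wraps to -7833 = 10000101100111
R = NOT 10000101100111 = 01111010011000 = 7832
R = 7832 − (-758) = 8590; wraps to -7794 = 10000110001110

10000110001110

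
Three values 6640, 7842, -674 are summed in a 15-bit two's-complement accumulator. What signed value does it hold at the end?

13808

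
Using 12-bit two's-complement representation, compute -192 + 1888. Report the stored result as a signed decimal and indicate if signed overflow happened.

1696; no overflow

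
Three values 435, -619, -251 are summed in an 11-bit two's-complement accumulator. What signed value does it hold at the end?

-435

435 + (-619) = -184 (11101001000)
-184 + (-251) = -435 (11001001101)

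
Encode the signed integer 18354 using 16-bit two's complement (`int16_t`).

0100011110110010

18354 is non-negative, so write it directly in 16 bits: 0100011110110010.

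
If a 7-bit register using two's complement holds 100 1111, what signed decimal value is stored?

MSB is 1, so the value is negative.
Unsigned reading: 79. Subtract 2^7 = 128: 79 − 128 = -49.

-49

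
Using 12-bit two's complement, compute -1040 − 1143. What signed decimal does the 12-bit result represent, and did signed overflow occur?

1913; overflow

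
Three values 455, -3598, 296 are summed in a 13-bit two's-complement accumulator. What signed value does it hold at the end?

455 + (-3598) = -3143 (1001110111001)
-3143 + 296 = -2847 (1010011100001)

-2847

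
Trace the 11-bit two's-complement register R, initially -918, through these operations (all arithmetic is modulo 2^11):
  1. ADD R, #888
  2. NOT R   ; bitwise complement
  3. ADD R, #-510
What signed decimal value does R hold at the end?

Start: R = -918 = 10001101010.
R = -918 + 888 = -30 = 11111100010
R = NOT 11111100010 = 00000011101 = 29
R = 29 + (-510) = -481 = 11000011111

-481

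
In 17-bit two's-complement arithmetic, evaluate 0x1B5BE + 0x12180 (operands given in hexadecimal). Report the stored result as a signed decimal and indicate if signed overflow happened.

0x1B5BE = 11011010110111110 = -19010 (signed)
0x12180 = 10010000110000000 = -56960 (signed)
  11011010110111110
+ 10010000110000000
= 01101011100111110  (discard carry-out 1)
Result 01101011100111110: MSB = 0 → value 55102.
Both addends are negative but the stored result is non-negative: signed overflow. The true value -19010 + (-56960) = -75970 lies outside [-65536, 65535].

55102; overflow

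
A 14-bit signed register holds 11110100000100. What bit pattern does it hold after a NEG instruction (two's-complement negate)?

00001011111100

Invert: 00001011111011. Add 1: 00001011111100.
Check: 11110100000100 = -764, 00001011111100 = 764.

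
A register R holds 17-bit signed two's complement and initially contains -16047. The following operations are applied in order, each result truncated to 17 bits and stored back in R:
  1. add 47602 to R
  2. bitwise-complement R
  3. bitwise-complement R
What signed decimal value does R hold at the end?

31555

Start: R = -16047 = 11100000101010001.
R = -16047 + 47602 = 31555 = 00111101101000011
R = NOT 00111101101000011 = 11000010010111100 = -31556
R = NOT 11000010010111100 = 00111101101000011 = 31555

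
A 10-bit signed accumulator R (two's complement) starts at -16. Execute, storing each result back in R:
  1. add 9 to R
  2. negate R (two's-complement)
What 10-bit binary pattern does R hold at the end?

0000000111

Start: R = -16 = 1111110000.
R = -16 + 9 = -7 = 1111111001
R = −(-7) = 7 = 0000000111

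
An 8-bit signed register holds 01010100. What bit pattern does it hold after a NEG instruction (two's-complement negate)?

Invert: 10101011. Add 1: 10101100.

10101100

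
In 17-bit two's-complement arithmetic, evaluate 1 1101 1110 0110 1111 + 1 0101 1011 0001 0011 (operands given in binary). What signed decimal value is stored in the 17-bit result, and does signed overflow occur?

1 1101 1110 0110 1111 → 11101111001101111 = -8593 (signed)
1 0101 1011 0001 0011 → 10101101100010011 = -42221 (signed)
  11101111001101111
+ 10101101100010011
= 10011100110000010  (discard carry-out 1)
Result 10011100110000010: MSB = 1 → 80258 − 131072 = -50814.
Both addends are negative and so is the stored result: no signed overflow.

-50814; no overflow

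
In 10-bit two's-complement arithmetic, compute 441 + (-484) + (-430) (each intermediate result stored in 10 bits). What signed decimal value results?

-473

441 + (-484) = -43 (1111010101)
-43 + (-430) = -473 (1000100111)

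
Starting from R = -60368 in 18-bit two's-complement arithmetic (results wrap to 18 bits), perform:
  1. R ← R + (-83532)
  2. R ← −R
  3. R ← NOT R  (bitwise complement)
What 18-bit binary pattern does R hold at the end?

Start: R = -60368 = 110001010000110000.
R = -60368 + (-83532) = -143900; wraps to 118244 = 011100110111100100
R = −(118244) = -118244 = 100011001000011100
R = NOT 100011001000011100 = 011100110111100011 = 118243

011100110111100011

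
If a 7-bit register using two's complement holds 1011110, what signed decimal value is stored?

MSB is 1, so the value is negative.
Unsigned reading: 94. Subtract 2^7 = 128: 94 − 128 = -34.

-34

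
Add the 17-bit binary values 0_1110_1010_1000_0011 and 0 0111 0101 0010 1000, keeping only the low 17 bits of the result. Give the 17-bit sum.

10101111110101011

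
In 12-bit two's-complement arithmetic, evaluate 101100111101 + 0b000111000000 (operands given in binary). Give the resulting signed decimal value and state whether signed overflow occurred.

-771; no overflow

101100111101 = -1219 (signed)
0b000111000000 → 000111000000 = 448 (signed)
  101100111101
+ 000111000000
= 110011111101
Result 110011111101: MSB = 1 → 3325 − 4096 = -771.
Addends have opposite signs, so signed overflow cannot occur.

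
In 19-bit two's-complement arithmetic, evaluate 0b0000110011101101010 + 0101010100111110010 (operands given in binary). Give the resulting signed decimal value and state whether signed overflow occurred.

201052; no overflow

0b0000110011101101010 → 0000110011101101010 = 26474 (signed)
0101010100111110010 = 174578 (signed)
  0000110011101101010
+ 0101010100111110010
= 0110001000101011100
Result 0110001000101011100: MSB = 0 → value 201052.
Both addends are non-negative and so is the stored result: no signed overflow.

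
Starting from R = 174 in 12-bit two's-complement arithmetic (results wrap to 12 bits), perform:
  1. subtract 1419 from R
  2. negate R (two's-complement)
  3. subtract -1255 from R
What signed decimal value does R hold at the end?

-1596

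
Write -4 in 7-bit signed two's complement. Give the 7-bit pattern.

|-4| = 4 = 0000100 in 7 bits.
Invert the bits: 1111011. Add 1: 1111100.

1111100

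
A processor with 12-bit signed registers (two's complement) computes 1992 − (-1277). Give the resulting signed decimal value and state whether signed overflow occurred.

1992 → 011111001000
-1277 → 101100000011
Subtract via negate-and-add: invert 101100000011 + 1 = 010011111101 (i.e. 1277).
  011111001000
+ 010011111101
= 110011000101
Result 110011000101: MSB = 1 → 3269 − 4096 = -827.
Both addends (after negating the subtrahend) are non-negative but the stored result is negative: signed overflow. The true value 1992 − (-1277) = 3269 lies outside [-2048, 2047].

-827; overflow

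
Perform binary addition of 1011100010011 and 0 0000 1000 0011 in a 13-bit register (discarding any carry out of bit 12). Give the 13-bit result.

  1011100010011
+ 0000010000011
= 1011110010110

1011110010110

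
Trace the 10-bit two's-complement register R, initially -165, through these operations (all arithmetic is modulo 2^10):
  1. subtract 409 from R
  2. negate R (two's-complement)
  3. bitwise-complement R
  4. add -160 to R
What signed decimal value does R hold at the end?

289

Start: R = -165 = 1101011011.
R = -165 − 409 = -574; wraps to 450 = 0111000010
R = −(450) = -450 = 1000111110
R = NOT 1000111110 = 0111000001 = 449
R = 449 + (-160) = 289 = 0100100001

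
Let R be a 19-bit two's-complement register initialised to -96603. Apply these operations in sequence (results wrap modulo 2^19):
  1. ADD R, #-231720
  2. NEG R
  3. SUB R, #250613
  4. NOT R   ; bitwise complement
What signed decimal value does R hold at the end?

-77711

Start: R = -96603 = 1101000011010100101.
R = -96603 + (-231720) = -328323; wraps to 195965 = 0101111110101111101
R = −(195965) = -195965 = 1010000001010000011
R = -195965 − 250613 = -446578; wraps to 77710 = 0010010111110001110
R = NOT 0010010111110001110 = 1101101000001110001 = -77711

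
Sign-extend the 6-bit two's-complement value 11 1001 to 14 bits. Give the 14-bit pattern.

11111111111001

MSB of 111001 is 1; replicate it into the new high bits.
11111111|111001 → 11111111111001 (still -7).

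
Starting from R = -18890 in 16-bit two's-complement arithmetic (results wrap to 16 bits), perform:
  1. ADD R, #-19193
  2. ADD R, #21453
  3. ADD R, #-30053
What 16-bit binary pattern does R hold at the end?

Start: R = -18890 = 1011011000110110.
R = -18890 + (-19193) = -38083; wraps to 27453 = 0110101100111101
R = 27453 + 21453 = 48906; wraps to -16630 = 1011111100001010
R = -16630 + (-30053) = -46683; wraps to 18853 = 0100100110100101

0100100110100101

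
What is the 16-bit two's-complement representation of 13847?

0011011000010111

13847 is non-negative, so write it directly in 16 bits: 0011011000010111.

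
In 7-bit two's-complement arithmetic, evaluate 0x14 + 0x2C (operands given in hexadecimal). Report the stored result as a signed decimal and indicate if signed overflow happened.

-64; overflow

0x14 = 0010100 = 20 (signed)
0x2C = 0101100 = 44 (signed)
  0010100
+ 0101100
= 1000000
Result 1000000: MSB = 1 → 64 − 128 = -64.
Both addends are non-negative but the stored result is negative: signed overflow. The true value 20 + 44 = 64 lies outside [-64, 63].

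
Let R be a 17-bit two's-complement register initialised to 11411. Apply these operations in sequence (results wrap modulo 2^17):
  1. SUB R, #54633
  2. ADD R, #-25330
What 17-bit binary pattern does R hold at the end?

Start: R = 11411 = 00010110010010011.
R = 11411 − 54633 = -43222 = 10101011100101010
R = -43222 + (-25330) = -68552; wraps to 62520 = 01111010000111000

01111010000111000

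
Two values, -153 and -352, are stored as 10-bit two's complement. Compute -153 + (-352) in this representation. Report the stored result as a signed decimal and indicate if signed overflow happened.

-153 → 1101100111
-352 → 1010100000
  1101100111
+ 1010100000
= 1000000111  (discard carry-out 1)
Result 1000000111: MSB = 1 → 519 − 1024 = -505.
Both addends are negative and so is the stored result: no signed overflow.

-505; no overflow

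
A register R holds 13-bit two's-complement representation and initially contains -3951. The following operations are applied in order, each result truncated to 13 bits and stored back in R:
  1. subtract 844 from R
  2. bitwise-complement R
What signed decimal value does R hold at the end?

-3398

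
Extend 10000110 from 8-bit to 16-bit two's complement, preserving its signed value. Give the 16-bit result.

1111111110000110

MSB of 10000110 is 1; replicate it into the new high bits.
11111111|10000110 → 1111111110000110 (still -122).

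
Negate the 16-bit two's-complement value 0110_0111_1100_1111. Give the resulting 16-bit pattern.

Invert: 1001100000110000. Add 1: 1001100000110001.
Check: 0110011111001111 = 26575, 1001100000110001 = -26575.

1001100000110001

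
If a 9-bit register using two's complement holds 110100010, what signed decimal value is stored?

MSB is 1, so the value is negative.
Unsigned reading: 418. Subtract 2^9 = 512: 418 − 512 = -94.

-94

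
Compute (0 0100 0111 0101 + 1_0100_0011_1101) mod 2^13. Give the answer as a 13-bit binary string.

1100010110010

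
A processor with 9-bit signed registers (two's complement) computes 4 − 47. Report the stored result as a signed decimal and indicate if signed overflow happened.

4 → 000000100
47 → 000101111
Subtract via negate-and-add: invert 000101111 + 1 = 111010001 (i.e. -47).
  000000100
+ 111010001
= 111010101
Result 111010101: MSB = 1 → 469 − 512 = -43.
Addends (after negating the subtrahend) have opposite signs, so signed overflow cannot occur.

-43; no overflow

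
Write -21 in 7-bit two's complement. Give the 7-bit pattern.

1101011

|-21| = 21 = 0010101 in 7 bits.
Invert the bits: 1101010. Add 1: 1101011.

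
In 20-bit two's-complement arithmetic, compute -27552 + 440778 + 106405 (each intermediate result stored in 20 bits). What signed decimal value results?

519631

-27552 + 440778 = 413226 (01100100111000101010)
413226 + 106405 = 519631 (01111110110111001111)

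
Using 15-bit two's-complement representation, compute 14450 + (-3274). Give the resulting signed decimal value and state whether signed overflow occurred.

11176; no overflow

14450 → 011100001110010
-3274 → 111001100110110
  011100001110010
+ 111001100110110
= 010101110101000  (discard carry-out 1)
Result 010101110101000: MSB = 0 → value 11176.
Addends have opposite signs, so signed overflow cannot occur.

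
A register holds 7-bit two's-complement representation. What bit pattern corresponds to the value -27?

|-27| = 27 = 0011011 in 7 bits.
Invert the bits: 1100100. Add 1: 1100101.
Check: 1100101 reads as 101 − 128 = -27.

1100101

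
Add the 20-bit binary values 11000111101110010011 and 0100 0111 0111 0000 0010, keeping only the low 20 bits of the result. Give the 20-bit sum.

00001111001010010101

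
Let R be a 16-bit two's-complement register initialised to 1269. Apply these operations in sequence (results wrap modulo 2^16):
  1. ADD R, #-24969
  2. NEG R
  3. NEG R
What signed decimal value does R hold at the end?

-23700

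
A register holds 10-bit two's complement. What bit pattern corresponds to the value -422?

1001011010

|-422| = 422 = 0110100110 in 10 bits.
Invert the bits: 1001011001. Add 1: 1001011010.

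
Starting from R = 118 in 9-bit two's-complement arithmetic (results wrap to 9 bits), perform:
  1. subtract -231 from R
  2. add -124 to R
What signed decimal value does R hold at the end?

225

Start: R = 118 = 001110110.
R = 118 − (-231) = 349; wraps to -163 = 101011101
R = -163 + (-124) = -287; wraps to 225 = 011100001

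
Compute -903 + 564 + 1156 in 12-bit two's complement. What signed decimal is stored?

-903 + 564 = -339 (111010101101)
-339 + 1156 = 817 (001100110001)

817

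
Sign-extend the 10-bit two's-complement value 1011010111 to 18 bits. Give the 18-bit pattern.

111111111011010111

MSB of 1011010111 is 1; replicate it into the new high bits.
11111111|1011010111 → 111111111011010111 (still -297).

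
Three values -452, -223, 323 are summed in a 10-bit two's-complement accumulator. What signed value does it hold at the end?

-352

-452 + (-223) = -675 → wraps to 349 (0101011101)
349 + 323 = 672 → wraps to -352 (1010100000)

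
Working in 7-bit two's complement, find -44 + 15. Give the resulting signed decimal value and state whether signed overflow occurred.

-29; no overflow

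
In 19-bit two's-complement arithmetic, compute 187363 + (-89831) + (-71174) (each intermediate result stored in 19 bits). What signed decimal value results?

26358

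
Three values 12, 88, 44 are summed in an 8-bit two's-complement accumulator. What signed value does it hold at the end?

-112

12 + 88 = 100 (01100100)
100 + 44 = 144 → wraps to -112 (10010000)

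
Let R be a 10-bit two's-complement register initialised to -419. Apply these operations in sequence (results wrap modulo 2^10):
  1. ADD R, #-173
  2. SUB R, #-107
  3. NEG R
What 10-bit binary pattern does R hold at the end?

Start: R = -419 = 1001011101.
R = -419 + (-173) = -592; wraps to 432 = 0110110000
R = 432 − (-107) = 539; wraps to -485 = 1000011011
R = −(-485) = 485 = 0111100101

0111100101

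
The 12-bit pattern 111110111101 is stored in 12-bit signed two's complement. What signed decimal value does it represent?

MSB is 1, so the value is negative.
Unsigned reading: 4029. Subtract 2^12 = 4096: 4029 − 4096 = -67.

-67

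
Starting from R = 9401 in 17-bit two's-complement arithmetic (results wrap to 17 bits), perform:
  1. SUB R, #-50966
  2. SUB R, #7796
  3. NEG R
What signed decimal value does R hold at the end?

-52571

Start: R = 9401 = 00010010010111001.
R = 9401 − (-50966) = 60367 = 01110101111001111
R = 60367 − 7796 = 52571 = 01100110101011011
R = −(52571) = -52571 = 10011001010100101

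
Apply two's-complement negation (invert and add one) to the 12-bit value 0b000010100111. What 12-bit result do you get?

111101011001

Invert: 111101011000. Add 1: 111101011001.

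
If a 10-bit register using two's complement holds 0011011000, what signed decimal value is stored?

MSB is 0, so the value is non-negative: 0011011000 = 216.

216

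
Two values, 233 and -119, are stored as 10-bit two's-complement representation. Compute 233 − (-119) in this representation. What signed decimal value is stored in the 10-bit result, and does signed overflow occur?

233 → 0011101001
-119 → 1110001001
Subtract via negate-and-add: invert 1110001001 + 1 = 0001110111 (i.e. 119).
  0011101001
+ 0001110111
= 0101100000
Result 0101100000: MSB = 0 → value 352.
Both addends (after negating the subtrahend) are non-negative and so is the stored result: no signed overflow.

352; no overflow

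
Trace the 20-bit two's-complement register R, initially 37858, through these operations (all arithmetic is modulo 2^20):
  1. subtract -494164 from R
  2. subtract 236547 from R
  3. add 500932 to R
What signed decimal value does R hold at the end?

Start: R = 37858 = 00001001001111100010.
R = 37858 − (-494164) = 532022; wraps to -516554 = 10000001111000110110
R = -516554 − 236547 = -753101; wraps to 295475 = 01001000001000110011
R = 295475 + 500932 = 796407; wraps to -252169 = 11000010011011110111

-252169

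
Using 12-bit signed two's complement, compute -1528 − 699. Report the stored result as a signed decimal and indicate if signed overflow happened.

1869; overflow

-1528 → 101000001000
699 → 001010111011
Subtract via negate-and-add: invert 001010111011 + 1 = 110101000101 (i.e. -699).
  101000001000
+ 110101000101
= 011101001101  (discard carry-out 1)
Result 011101001101: MSB = 0 → value 1869.
Both addends (after negating the subtrahend) are negative but the stored result is non-negative: signed overflow. The true value -1528 − 699 = -2227 lies outside [-2048, 2047].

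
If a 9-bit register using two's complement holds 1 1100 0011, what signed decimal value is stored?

MSB is 1, so the value is negative.
Invert: 000111100. Add 1: 000111101 = 61. So the value is −61.

-61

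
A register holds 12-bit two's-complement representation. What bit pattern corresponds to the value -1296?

|-1296| = 1296 = 010100010000 in 12 bits.
Invert the bits: 101011101111. Add 1: 101011110000.
Check: 101011110000 reads as 2800 − 4096 = -1296.

101011110000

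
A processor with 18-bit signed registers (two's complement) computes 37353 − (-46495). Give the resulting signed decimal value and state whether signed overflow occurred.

37353 → 001001000111101001
-46495 → 110100101001100001
Subtract via negate-and-add: invert 110100101001100001 + 1 = 001011010110011111 (i.e. 46495).
  001001000111101001
+ 001011010110011111
= 010100011110001000
Result 010100011110001000: MSB = 0 → value 83848.
Both addends (after negating the subtrahend) are non-negative and so is the stored result: no signed overflow.

83848; no overflow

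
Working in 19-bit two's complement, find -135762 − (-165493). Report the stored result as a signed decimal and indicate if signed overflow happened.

29731; no overflow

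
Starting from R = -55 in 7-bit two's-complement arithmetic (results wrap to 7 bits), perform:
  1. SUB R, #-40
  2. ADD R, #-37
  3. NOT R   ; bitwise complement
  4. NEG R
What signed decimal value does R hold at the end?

Start: R = -55 = 1001001.
R = -55 − (-40) = -15 = 1110001
R = -15 + (-37) = -52 = 1001100
R = NOT 1001100 = 0110011 = 51
R = −(51) = -51 = 1001101

-51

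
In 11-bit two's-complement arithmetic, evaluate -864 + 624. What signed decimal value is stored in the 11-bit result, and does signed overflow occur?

-240; no overflow

-864 → 10010100000
624 → 01001110000
  10010100000
+ 01001110000
= 11100010000
Result 11100010000: MSB = 1 → 1808 − 2048 = -240.
Addends have opposite signs, so signed overflow cannot occur.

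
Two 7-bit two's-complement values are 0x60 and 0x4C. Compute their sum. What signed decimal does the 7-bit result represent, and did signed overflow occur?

0x60 = 1100000 = -32 (signed)
0x4C = 1001100 = -52 (signed)
  1100000
+ 1001100
= 0101100  (discard carry-out 1)
Result 0101100: MSB = 0 → value 44.
Both addends are negative but the stored result is non-negative: signed overflow. The true value -32 + (-52) = -84 lies outside [-64, 63].

44; overflow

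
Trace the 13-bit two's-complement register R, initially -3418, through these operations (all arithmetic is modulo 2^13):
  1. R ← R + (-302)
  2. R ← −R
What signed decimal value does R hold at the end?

3720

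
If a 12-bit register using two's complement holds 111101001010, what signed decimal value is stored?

-182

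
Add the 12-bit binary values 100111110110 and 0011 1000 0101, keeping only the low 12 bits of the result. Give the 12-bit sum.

110101111011

  100111110110
+ 001110000101
= 110101111011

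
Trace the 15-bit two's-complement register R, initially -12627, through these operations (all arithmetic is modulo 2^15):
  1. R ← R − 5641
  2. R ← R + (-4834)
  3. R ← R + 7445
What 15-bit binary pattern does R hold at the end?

Start: R = -12627 = 100111010101101.
R = -12627 − 5641 = -18268; wraps to 14500 = 011100010100100
R = 14500 + (-4834) = 9666 = 010010111000010
R = 9666 + 7445 = 17111; wraps to -15657 = 100001011010111

100001011010111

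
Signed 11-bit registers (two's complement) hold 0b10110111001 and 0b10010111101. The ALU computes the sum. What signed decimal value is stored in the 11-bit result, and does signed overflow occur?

0b10110111001 → 10110111001 = -583 (signed)
0b10010111101 → 10010111101 = -835 (signed)
  10110111001
+ 10010111101
= 01001110110  (discard carry-out 1)
Result 01001110110: MSB = 0 → value 630.
Both addends are negative but the stored result is non-negative: signed overflow. The true value -583 + (-835) = -1418 lies outside [-1024, 1023].

630; overflow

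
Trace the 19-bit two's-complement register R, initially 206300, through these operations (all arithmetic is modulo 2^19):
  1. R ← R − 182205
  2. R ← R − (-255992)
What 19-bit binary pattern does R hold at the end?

Start: R = 206300 = 0110010010111011100.
R = 206300 − 182205 = 24095 = 0000101111000011111
R = 24095 − (-255992) = 280087; wraps to -244201 = 1000100011000010111

1000100011000010111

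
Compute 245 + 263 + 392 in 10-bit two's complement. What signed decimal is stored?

-124

245 + 263 = 508 (0111111100)
508 + 392 = 900 → wraps to -124 (1110000100)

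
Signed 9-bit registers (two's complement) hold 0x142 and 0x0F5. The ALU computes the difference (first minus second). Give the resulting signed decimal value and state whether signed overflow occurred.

77; overflow

0x142 = 101000010 = -190 (signed)
0x0F5 = 011110101 = 245 (signed)
Subtract via negate-and-add: invert 011110101 + 1 = 100001011 (i.e. -245).
  101000010
+ 100001011
= 001001101  (discard carry-out 1)
Result 001001101: MSB = 0 → value 77.
Both addends (after negating the subtrahend) are negative but the stored result is non-negative: signed overflow. The true value -190 − 245 = -435 lies outside [-256, 255].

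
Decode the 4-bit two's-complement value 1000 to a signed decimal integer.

-8

MSB is 1, so the value is negative.
Invert: 0111. Add 1: 1000 = 8. So the value is −8.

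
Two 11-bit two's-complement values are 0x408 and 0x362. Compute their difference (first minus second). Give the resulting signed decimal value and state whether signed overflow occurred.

166; overflow

0x408 = 10000001000 = -1016 (signed)
0x362 = 01101100010 = 866 (signed)
Subtract via negate-and-add: invert 01101100010 + 1 = 10010011110 (i.e. -866).
  10000001000
+ 10010011110
= 00010100110  (discard carry-out 1)
Result 00010100110: MSB = 0 → value 166.
Both addends (after negating the subtrahend) are negative but the stored result is non-negative: signed overflow. The true value -1016 − 866 = -1882 lies outside [-1024, 1023].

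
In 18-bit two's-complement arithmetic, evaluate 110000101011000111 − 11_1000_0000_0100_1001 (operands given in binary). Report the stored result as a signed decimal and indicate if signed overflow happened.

110000101011000111 = -62777 (signed)
11_1000_0000_0100_1001 → 111000000001001001 = -32695 (signed)
Subtract via negate-and-add: invert 111000000001001001 + 1 = 000111111110110111 (i.e. 32695).
  110000101011000111
+ 000111111110110111
= 111000101001111110
Result 111000101001111110: MSB = 1 → 232062 − 262144 = -30082.
Addends (after negating the subtrahend) have opposite signs, so signed overflow cannot occur.

-30082; no overflow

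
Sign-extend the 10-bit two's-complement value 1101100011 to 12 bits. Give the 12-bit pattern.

111101100011

MSB of 1101100011 is 1; replicate it into the new high bits.
11|1101100011 → 111101100011 (still -157).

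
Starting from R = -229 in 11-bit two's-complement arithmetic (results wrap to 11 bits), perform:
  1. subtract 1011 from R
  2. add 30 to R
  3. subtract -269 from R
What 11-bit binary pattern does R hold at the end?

Start: R = -229 = 11100011011.
R = -229 − 1011 = -1240; wraps to 808 = 01100101000
R = 808 + 30 = 838 = 01101000110
R = 838 − (-269) = 1107; wraps to -941 = 10001010011

10001010011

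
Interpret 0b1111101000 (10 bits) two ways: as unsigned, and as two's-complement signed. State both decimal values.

Unsigned: 1111101000 = 1000.
Signed: MSB=1 → 1000 − 1024 = -24.

unsigned = 1000, signed = -24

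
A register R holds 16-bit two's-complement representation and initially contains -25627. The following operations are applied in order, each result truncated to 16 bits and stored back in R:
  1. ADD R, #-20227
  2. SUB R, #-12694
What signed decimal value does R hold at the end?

Start: R = -25627 = 1001101111100101.
R = -25627 + (-20227) = -45854; wraps to 19682 = 0100110011100010
R = 19682 − (-12694) = 32376 = 0111111001111000

32376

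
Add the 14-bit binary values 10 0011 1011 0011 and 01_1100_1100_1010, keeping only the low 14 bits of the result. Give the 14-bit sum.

  10001110110011
+ 01110011001010
= 00000001111101  (discard carry-out 1)

00000001111101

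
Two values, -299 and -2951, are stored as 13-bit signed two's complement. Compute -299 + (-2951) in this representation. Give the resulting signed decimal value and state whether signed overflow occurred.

-3250; no overflow

-299 → 1111011010101
-2951 → 1010001111001
  1111011010101
+ 1010001111001
= 1001101001110  (discard carry-out 1)
Result 1001101001110: MSB = 1 → 4942 − 8192 = -3250.
Both addends are negative and so is the stored result: no signed overflow.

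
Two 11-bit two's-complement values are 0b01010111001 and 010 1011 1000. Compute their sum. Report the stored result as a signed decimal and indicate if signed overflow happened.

-655; overflow

0b01010111001 → 01010111001 = 697 (signed)
010 1011 1000 → 01010111000 = 696 (signed)
  01010111001
+ 01010111000
= 10101110001
Result 10101110001: MSB = 1 → 1393 − 2048 = -655.
Both addends are non-negative but the stored result is negative: signed overflow. The true value 697 + 696 = 1393 lies outside [-1024, 1023].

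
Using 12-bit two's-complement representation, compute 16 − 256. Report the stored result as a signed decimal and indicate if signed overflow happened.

-240; no overflow

16 → 000000010000
256 → 000100000000
Subtract via negate-and-add: invert 000100000000 + 1 = 111100000000 (i.e. -256).
  000000010000
+ 111100000000
= 111100010000
Result 111100010000: MSB = 1 → 3856 − 4096 = -240.
Addends (after negating the subtrahend) have opposite signs, so signed overflow cannot occur.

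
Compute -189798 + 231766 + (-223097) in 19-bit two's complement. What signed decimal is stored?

-181129

-189798 + 231766 = 41968 (0001010001111110000)
41968 + (-223097) = -181129 (1010011110001110111)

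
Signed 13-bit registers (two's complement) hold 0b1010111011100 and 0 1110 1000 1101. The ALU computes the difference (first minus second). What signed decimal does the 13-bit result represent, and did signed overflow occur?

0b1010111011100 → 1010111011100 = -2596 (signed)
0 1110 1000 1101 → 0111010001101 = 3725 (signed)
Subtract via negate-and-add: invert 0111010001101 + 1 = 1000101110011 (i.e. -3725).
  1010111011100
+ 1000101110011
= 0011101001111  (discard carry-out 1)
Result 0011101001111: MSB = 0 → value 1871.
Both addends (after negating the subtrahend) are negative but the stored result is non-negative: signed overflow. The true value -2596 − 3725 = -6321 lies outside [-4096, 4095].

1871; overflow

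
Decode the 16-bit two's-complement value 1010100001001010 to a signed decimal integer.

-22454

MSB is 1, so the value is negative.
Unsigned reading: 43082. Subtract 2^16 = 65536: 43082 − 65536 = -22454.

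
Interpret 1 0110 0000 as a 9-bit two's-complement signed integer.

MSB is 1, so the value is negative.
Unsigned reading: 352. Subtract 2^9 = 512: 352 − 512 = -160.

-160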